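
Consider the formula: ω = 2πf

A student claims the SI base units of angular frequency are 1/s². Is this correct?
Units of each symbol in ω = 2πf:
  f (frequency): 1/s
  The factor 2π is dimensionless.

Multiplying the contributions: [1/s]
Adding exponents of each base unit: s: -1
SI base units of angular frequency: 1/s

The claimed units 1/s² (exponents s: -2) do not match the derived units 1/s (exponents s: -1), so the claim is incorrect.

Answer: No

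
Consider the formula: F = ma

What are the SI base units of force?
Units of each symbol in F = ma:
  m (mass): kg
  a (acceleration): m/s²

Multiplying the contributions: [kg] · [m/s²]
Adding exponents of each base unit: kg: 1, m: 1, s: -2
SI base units of force: kg·m/s²

Answer: kg·m/s²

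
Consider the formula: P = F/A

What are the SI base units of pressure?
Units of each symbol in P = F/A:
  F (force): kg·m/s²
  A (area): m²  → in the denominator, contributes 1/m²

Multiplying the contributions: [kg·m/s²] · [1/m²]
Adding exponents of each base unit: kg: 1, m: -1, s: -2
SI base units of pressure: kg/(m·s²)

Answer: kg/(m·s²)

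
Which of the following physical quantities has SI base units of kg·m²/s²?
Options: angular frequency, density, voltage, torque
Checking the SI base units of each option:
  angular frequency (ω = 2πf): 1/s  ✗
  density (ρ = m/V): kg/m³  ✗
  voltage (V = IR): kg·m²/(s³·A)  ✗
  torque (τ = Fr): kg·m²/s²  ✓ matches

Only torque has units kg·m²/s².

Answer: torque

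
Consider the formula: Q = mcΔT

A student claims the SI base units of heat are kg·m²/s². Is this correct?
Units of each symbol in Q = mcΔT:
  m (mass): kg
  c (specific heat capacity, in J/(kg·K)): m²/(s²·K)
  ΔT (temperature change): K

Multiplying the contributions: [kg] · [m²/(s²·K)] · [K]
Adding exponents of each base unit: kg: 1, m: 2, s: -2
SI base units of heat: kg·m²/s²

The claimed units kg·m²/s² match the derived units, so the claim is correct.

Answer: Yes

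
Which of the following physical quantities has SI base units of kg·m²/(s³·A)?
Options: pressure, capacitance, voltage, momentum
Checking the SI base units of each option:
  pressure (P = F/A): kg/(m·s²)  ✗
  capacitance (C = Q/V): s⁴·A²/(kg·m²)  ✗
  voltage (V = IR): kg·m²/(s³·A)  ✓ matches
  momentum (p = mv): kg·m/s  ✗

Only voltage has units kg·m²/(s³·A).

Answer: voltage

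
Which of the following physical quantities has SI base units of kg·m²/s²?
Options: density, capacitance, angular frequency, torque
Checking the SI base units of each option:
  density (ρ = m/V): kg/m³  ✗
  capacitance (C = Q/V): s⁴·A²/(kg·m²)  ✗
  angular frequency (ω = 2πf): 1/s  ✗
  torque (τ = Fr): kg·m²/s²  ✓ matches

Only torque has units kg·m²/s².

Answer: torque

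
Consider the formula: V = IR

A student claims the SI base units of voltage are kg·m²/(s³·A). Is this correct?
Units of each symbol in V = IR:
  I (current): A
  R (resistance, in ohms): kg·m²/(s³·A²)

Multiplying the contributions: [A] · [kg·m²/(s³·A²)]
Adding exponents of each base unit: kg: 1, m: 2, s: -3, A: -1
SI base units of voltage: kg·m²/(s³·A)

The claimed units kg·m²/(s³·A) match the derived units, so the claim is correct.

Answer: Yes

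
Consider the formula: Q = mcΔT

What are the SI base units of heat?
Units of each symbol in Q = mcΔT:
  m (mass): kg
  c (specific heat capacity, in J/(kg·K)): m²/(s²·K)
  ΔT (temperature change): K

Multiplying the contributions: [kg] · [m²/(s²·K)] · [K]
Adding exponents of each base unit: kg: 1, m: 2, s: -2
SI base units of heat: kg·m²/s²

Answer: kg·m²/s²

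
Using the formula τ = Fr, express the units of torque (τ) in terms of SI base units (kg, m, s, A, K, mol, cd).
Units of each symbol in τ = Fr:
  F (force): kg·m/s²
  r (lever arm): m

Multiplying the contributions: [kg·m/s²] · [m]
Adding exponents of each base unit: kg: 1, m: 2, s: -2
SI base units of torque: kg·m²/s²

Answer: kg·m²/s²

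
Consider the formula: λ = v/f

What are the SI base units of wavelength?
Units of each symbol in λ = v/f:
  v (wave speed): m/s
  f (frequency): 1/s  → in the denominator, contributes s

Multiplying the contributions: [m/s] · [s]
Adding exponents of each base unit: m: 1
SI base units of wavelength: m

Answer: m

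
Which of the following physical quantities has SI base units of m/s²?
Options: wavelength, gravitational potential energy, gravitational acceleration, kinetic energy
Checking the SI base units of each option:
  wavelength (λ = v/f): m  ✗
  gravitational potential energy (U = -GMm/r): kg·m²/s²  ✗
  gravitational acceleration (g = GM/r²): m/s²  ✓ matches
  kinetic energy (E = ½mv²): kg·m²/s²  ✗

Only gravitational acceleration has units m/s².

Answer: gravitational acceleration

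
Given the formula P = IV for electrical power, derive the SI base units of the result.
Units of each symbol in P = IV:
  I (current): A
  V (voltage, in volts): kg·m²/(s³·A)

Multiplying the contributions: [A] · [kg·m²/(s³·A)]
Adding exponents of each base unit: kg: 1, m: 2, s: -3
SI base units of electrical power: kg·m²/s³

Answer: kg·m²/s³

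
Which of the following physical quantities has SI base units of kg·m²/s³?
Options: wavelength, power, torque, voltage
Checking the SI base units of each option:
  wavelength (λ = v/f): m  ✗
  power (P = W/t): kg·m²/s³  ✓ matches
  torque (τ = Fr): kg·m²/s²  ✗
  voltage (V = IR): kg·m²/(s³·A)  ✗

Only power has units kg·m²/s³.

Answer: power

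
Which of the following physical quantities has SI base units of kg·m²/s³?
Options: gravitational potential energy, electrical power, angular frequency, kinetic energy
Checking the SI base units of each option:
  gravitational potential energy (U = -GMm/r): kg·m²/s²  ✗
  electrical power (P = IV): kg·m²/s³  ✓ matches
  angular frequency (ω = 2πf): 1/s  ✗
  kinetic energy (E = ½mv²): kg·m²/s²  ✗

Only electrical power has units kg·m²/s³.

Answer: electrical power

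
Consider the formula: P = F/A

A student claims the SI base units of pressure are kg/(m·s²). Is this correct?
Units of each symbol in P = F/A:
  F (force): kg·m/s²
  A (area): m²  → in the denominator, contributes 1/m²

Multiplying the contributions: [kg·m/s²] · [1/m²]
Adding exponents of each base unit: kg: 1, m: -1, s: -2
SI base units of pressure: kg/(m·s²)

The claimed units kg/(m·s²) match the derived units, so the claim is correct.

Answer: Yes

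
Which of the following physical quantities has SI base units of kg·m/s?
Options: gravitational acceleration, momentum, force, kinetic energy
Checking the SI base units of each option:
  gravitational acceleration (g = GM/r²): m/s²  ✗
  momentum (p = mv): kg·m/s  ✓ matches
  force (F = ma): kg·m/s²  ✗
  kinetic energy (E = ½mv²): kg·m²/s²  ✗

Only momentum has units kg·m/s.

Answer: momentum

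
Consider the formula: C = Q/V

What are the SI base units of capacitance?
Units of each symbol in C = Q/V:
  Q (charge, in coulombs): s·A
  V (voltage, in volts): kg·m²/(s³·A)  → in the denominator, contributes s³·A/(kg·m²)

Multiplying the contributions: [s·A] · [s³·A/(kg·m²)]
Adding exponents of each base unit: kg: -1, m: -2, s: 4, A: 2
SI base units of capacitance: s⁴·A²/(kg·m²)

Answer: s⁴·A²/(kg·m²)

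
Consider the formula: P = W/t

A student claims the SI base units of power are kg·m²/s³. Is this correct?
Units of each symbol in P = W/t:
  W (work): kg·m²/s²
  t (time): s  → in the denominator, contributes 1/s

Multiplying the contributions: [kg·m²/s²] · [1/s]
Adding exponents of each base unit: kg: 1, m: 2, s: -3
SI base units of power: kg·m²/s³

The claimed units kg·m²/s³ match the derived units, so the claim is correct.

Answer: Yes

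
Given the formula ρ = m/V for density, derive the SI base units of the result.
Units of each symbol in ρ = m/V:
  m (mass): kg
  V (volume): m³  → in the denominator, contributes 1/m³

Multiplying the contributions: [kg] · [1/m³]
Adding exponents of each base unit: kg: 1, m: -3
SI base units of density: kg/m³

Answer: kg/m³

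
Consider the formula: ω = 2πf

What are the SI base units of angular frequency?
Units of each symbol in ω = 2πf:
  f (frequency): 1/s
  The factor 2π is dimensionless.

Multiplying the contributions: [1/s]
Adding exponents of each base unit: s: -1
SI base units of angular frequency: 1/s

Answer: 1/s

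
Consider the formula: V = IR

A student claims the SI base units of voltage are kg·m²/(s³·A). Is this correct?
Units of each symbol in V = IR:
  I (current): A
  R (resistance, in ohms): kg·m²/(s³·A²)

Multiplying the contributions: [A] · [kg·m²/(s³·A²)]
Adding exponents of each base unit: kg: 1, m: 2, s: -3, A: -1
SI base units of voltage: kg·m²/(s³·A)

The claimed units kg·m²/(s³·A) match the derived units, so the claim is correct.

Answer: Yes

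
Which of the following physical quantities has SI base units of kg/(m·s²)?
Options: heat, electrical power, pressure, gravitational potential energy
Checking the SI base units of each option:
  heat (Q = mcΔT): kg·m²/s²  ✗
  electrical power (P = IV): kg·m²/s³  ✗
  pressure (P = F/A): kg/(m·s²)  ✓ matches
  gravitational potential energy (U = -GMm/r): kg·m²/s²  ✗

Only pressure has units kg/(m·s²).

Answer: pressure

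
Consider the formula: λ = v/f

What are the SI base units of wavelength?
Units of each symbol in λ = v/f:
  v (wave speed): m/s
  f (frequency): 1/s  → in the denominator, contributes s

Multiplying the contributions: [m/s] · [s]
Adding exponents of each base unit: m: 1
SI base units of wavelength: m

Answer: m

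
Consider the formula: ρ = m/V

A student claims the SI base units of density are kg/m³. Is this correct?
Units of each symbol in ρ = m/V:
  m (mass): kg
  V (volume): m³  → in the denominator, contributes 1/m³

Multiplying the contributions: [kg] · [1/m³]
Adding exponents of each base unit: kg: 1, m: -3
SI base units of density: kg/m³

The claimed units kg/m³ match the derived units, so the claim is correct.

Answer: Yes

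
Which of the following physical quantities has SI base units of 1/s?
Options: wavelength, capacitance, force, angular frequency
Checking the SI base units of each option:
  wavelength (λ = v/f): m  ✗
  capacitance (C = Q/V): s⁴·A²/(kg·m²)  ✗
  force (F = ma): kg·m/s²  ✗
  angular frequency (ω = 2πf): 1/s  ✓ matches

Only angular frequency has units 1/s.

Answer: angular frequency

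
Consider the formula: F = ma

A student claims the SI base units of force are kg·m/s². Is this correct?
Units of each symbol in F = ma:
  m (mass): kg
  a (acceleration): m/s²

Multiplying the contributions: [kg] · [m/s²]
Adding exponents of each base unit: kg: 1, m: 1, s: -2
SI base units of force: kg·m/s²

The claimed units kg·m/s² match the derived units, so the claim is correct.

Answer: Yes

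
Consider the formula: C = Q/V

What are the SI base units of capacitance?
Units of each symbol in C = Q/V:
  Q (charge, in coulombs): s·A
  V (voltage, in volts): kg·m²/(s³·A)  → in the denominator, contributes s³·A/(kg·m²)

Multiplying the contributions: [s·A] · [s³·A/(kg·m²)]
Adding exponents of each base unit: kg: -1, m: -2, s: 4, A: 2
SI base units of capacitance: s⁴·A²/(kg·m²)

Answer: s⁴·A²/(kg·m²)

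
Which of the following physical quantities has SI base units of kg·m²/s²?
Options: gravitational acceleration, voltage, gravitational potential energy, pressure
Checking the SI base units of each option:
  gravitational acceleration (g = GM/r²): m/s²  ✗
  voltage (V = IR): kg·m²/(s³·A)  ✗
  gravitational potential energy (U = -GMm/r): kg·m²/s²  ✓ matches
  pressure (P = F/A): kg/(m·s²)  ✗

Only gravitational potential energy has units kg·m²/s².

Answer: gravitational potential energy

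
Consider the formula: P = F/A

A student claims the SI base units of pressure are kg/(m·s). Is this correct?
Units of each symbol in P = F/A:
  F (force): kg·m/s²
  A (area): m²  → in the denominator, contributes 1/m²

Multiplying the contributions: [kg·m/s²] · [1/m²]
Adding exponents of each base unit: kg: 1, m: -1, s: -2
SI base units of pressure: kg/(m·s²)

The claimed units kg/(m·s) (exponents kg: 1, m: -1, s: -1) do not match the derived units kg/(m·s²) (exponents kg: 1, m: -1, s: -2), so the claim is incorrect.

Answer: No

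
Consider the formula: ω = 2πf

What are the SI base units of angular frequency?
Units of each symbol in ω = 2πf:
  f (frequency): 1/s
  The factor 2π is dimensionless.

Multiplying the contributions: [1/s]
Adding exponents of each base unit: s: -1
SI base units of angular frequency: 1/s

Answer: 1/s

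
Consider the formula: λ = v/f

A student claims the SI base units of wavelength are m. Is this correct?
Units of each symbol in λ = v/f:
  v (wave speed): m/s
  f (frequency): 1/s  → in the denominator, contributes s

Multiplying the contributions: [m/s] · [s]
Adding exponents of each base unit: m: 1
SI base units of wavelength: m

The claimed units m match the derived units, so the claim is correct.

Answer: Yes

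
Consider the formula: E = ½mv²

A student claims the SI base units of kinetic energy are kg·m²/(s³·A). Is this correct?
Units of each symbol in E = ½mv²:
  m (mass): kg
  v (speed): m/s  → to the power 2, contributes m²/s²
  The factor ½ is dimensionless.

Multiplying the contributions: [kg] · [m²/s²]
Adding exponents of each base unit: kg: 1, m: 2, s: -2
SI base units of kinetic energy: kg·m²/s²

The claimed units kg·m²/(s³·A) (exponents kg: 1, m: 2, s: -3, A: -1) do not match the derived units kg·m²/s² (exponents kg: 1, m: 2, s: -2), so the claim is incorrect.

Answer: No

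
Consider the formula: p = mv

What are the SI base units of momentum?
Units of each symbol in p = mv:
  m (mass): kg
  v (velocity): m/s

Multiplying the contributions: [kg] · [m/s]
Adding exponents of each base unit: kg: 1, m: 1, s: -1
SI base units of momentum: kg·m/s

Answer: kg·m/s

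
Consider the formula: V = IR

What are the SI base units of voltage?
Units of each symbol in V = IR:
  I (current): A
  R (resistance, in ohms): kg·m²/(s³·A²)

Multiplying the contributions: [A] · [kg·m²/(s³·A²)]
Adding exponents of each base unit: kg: 1, m: 2, s: -3, A: -1
SI base units of voltage: kg·m²/(s³·A)

Answer: kg·m²/(s³·A)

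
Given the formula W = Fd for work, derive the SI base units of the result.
Units of each symbol in W = Fd:
  F (force): kg·m/s²
  d (displacement): m

Multiplying the contributions: [kg·m/s²] · [m]
Adding exponents of each base unit: kg: 1, m: 2, s: -2
SI base units of work: kg·m²/s²

Answer: kg·m²/s²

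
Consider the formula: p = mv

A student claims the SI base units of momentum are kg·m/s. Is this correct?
Units of each symbol in p = mv:
  m (mass): kg
  v (velocity): m/s

Multiplying the contributions: [kg] · [m/s]
Adding exponents of each base unit: kg: 1, m: 1, s: -1
SI base units of momentum: kg·m/s

The claimed units kg·m/s match the derived units, so the claim is correct.

Answer: Yes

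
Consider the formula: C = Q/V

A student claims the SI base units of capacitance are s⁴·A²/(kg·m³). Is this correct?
Units of each symbol in C = Q/V:
  Q (charge, in coulombs): s·A
  V (voltage, in volts): kg·m²/(s³·A)  → in the denominator, contributes s³·A/(kg·m²)

Multiplying the contributions: [s·A] · [s³·A/(kg·m²)]
Adding exponents of each base unit: kg: -1, m: -2, s: 4, A: 2
SI base units of capacitance: s⁴·A²/(kg·m²)

The claimed units s⁴·A²/(kg·m³) (exponents kg: -1, m: -3, s: 4, A: 2) do not match the derived units s⁴·A²/(kg·m²) (exponents kg: -1, m: -2, s: 4, A: 2), so the claim is incorrect.

Answer: No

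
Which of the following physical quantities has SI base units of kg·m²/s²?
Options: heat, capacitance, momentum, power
Checking the SI base units of each option:
  heat (Q = mcΔT): kg·m²/s²  ✓ matches
  capacitance (C = Q/V): s⁴·A²/(kg·m²)  ✗
  momentum (p = mv): kg·m/s  ✗
  power (P = W/t): kg·m²/s³  ✗

Only heat has units kg·m²/s².

Answer: heat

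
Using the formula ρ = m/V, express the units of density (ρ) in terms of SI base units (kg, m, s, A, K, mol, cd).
Units of each symbol in ρ = m/V:
  m (mass): kg
  V (volume): m³  → in the denominator, contributes 1/m³

Multiplying the contributions: [kg] · [1/m³]
Adding exponents of each base unit: kg: 1, m: -3
SI base units of density: kg/m³

Answer: kg/m³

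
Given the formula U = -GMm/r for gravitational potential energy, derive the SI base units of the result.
Units of each symbol in U = -GMm/r:
  G (gravitational constant): m³/(kg·s²)
  M (mass): kg
  m (mass): kg
  r (distance): m  → in the denominator, contributes 1/m
  The minus sign does not affect the units.

Multiplying the contributions: [m³/(kg·s²)] · [kg] · [kg] · [1/m]
Adding exponents of each base unit: kg: 1, m: 2, s: -2
SI base units of gravitational potential energy: kg·m²/s²

Answer: kg·m²/s²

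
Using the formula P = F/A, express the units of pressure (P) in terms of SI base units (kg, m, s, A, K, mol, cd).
Units of each symbol in P = F/A:
  F (force): kg·m/s²
  A (area): m²  → in the denominator, contributes 1/m²

Multiplying the contributions: [kg·m/s²] · [1/m²]
Adding exponents of each base unit: kg: 1, m: -1, s: -2
SI base units of pressure: kg/(m·s²)

Answer: kg/(m·s²)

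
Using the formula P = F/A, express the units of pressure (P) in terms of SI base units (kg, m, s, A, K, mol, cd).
Units of each symbol in P = F/A:
  F (force): kg·m/s²
  A (area): m²  → in the denominator, contributes 1/m²

Multiplying the contributions: [kg·m/s²] · [1/m²]
Adding exponents of each base unit: kg: 1, m: -1, s: -2
SI base units of pressure: kg/(m·s²)

Answer: kg/(m·s²)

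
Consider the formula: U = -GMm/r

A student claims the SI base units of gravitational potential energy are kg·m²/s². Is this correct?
Units of each symbol in U = -GMm/r:
  G (gravitational constant): m³/(kg·s²)
  M (mass): kg
  m (mass): kg
  r (distance): m  → in the denominator, contributes 1/m
  The minus sign does not affect the units.

Multiplying the contributions: [m³/(kg·s²)] · [kg] · [kg] · [1/m]
Adding exponents of each base unit: kg: 1, m: 2, s: -2
SI base units of gravitational potential energy: kg·m²/s²

The claimed units kg·m²/s² match the derived units, so the claim is correct.

Answer: Yes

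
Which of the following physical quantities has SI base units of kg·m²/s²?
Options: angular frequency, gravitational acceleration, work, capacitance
Checking the SI base units of each option:
  angular frequency (ω = 2πf): 1/s  ✗
  gravitational acceleration (g = GM/r²): m/s²  ✗
  work (W = Fd): kg·m²/s²  ✓ matches
  capacitance (C = Q/V): s⁴·A²/(kg·m²)  ✗

Only work has units kg·m²/s².

Answer: work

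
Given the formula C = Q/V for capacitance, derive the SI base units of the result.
Units of each symbol in C = Q/V:
  Q (charge, in coulombs): s·A
  V (voltage, in volts): kg·m²/(s³·A)  → in the denominator, contributes s³·A/(kg·m²)

Multiplying the contributions: [s·A] · [s³·A/(kg·m²)]
Adding exponents of each base unit: kg: -1, m: -2, s: 4, A: 2
SI base units of capacitance: s⁴·A²/(kg·m²)

Answer: s⁴·A²/(kg·m²)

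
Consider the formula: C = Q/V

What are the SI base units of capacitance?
Units of each symbol in C = Q/V:
  Q (charge, in coulombs): s·A
  V (voltage, in volts): kg·m²/(s³·A)  → in the denominator, contributes s³·A/(kg·m²)

Multiplying the contributions: [s·A] · [s³·A/(kg·m²)]
Adding exponents of each base unit: kg: -1, m: -2, s: 4, A: 2
SI base units of capacitance: s⁴·A²/(kg·m²)

Answer: s⁴·A²/(kg·m²)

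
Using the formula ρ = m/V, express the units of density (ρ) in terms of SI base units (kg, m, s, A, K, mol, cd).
Units of each symbol in ρ = m/V:
  m (mass): kg
  V (volume): m³  → in the denominator, contributes 1/m³

Multiplying the contributions: [kg] · [1/m³]
Adding exponents of each base unit: kg: 1, m: -3
SI base units of density: kg/m³

Answer: kg/m³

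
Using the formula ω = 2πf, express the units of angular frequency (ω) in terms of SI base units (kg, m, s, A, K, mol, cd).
Units of each symbol in ω = 2πf:
  f (frequency): 1/s
  The factor 2π is dimensionless.

Multiplying the contributions: [1/s]
Adding exponents of each base unit: s: -1
SI base units of angular frequency: 1/s

Answer: 1/s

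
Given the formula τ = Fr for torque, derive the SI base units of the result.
Units of each symbol in τ = Fr:
  F (force): kg·m/s²
  r (lever arm): m

Multiplying the contributions: [kg·m/s²] · [m]
Adding exponents of each base unit: kg: 1, m: 2, s: -2
SI base units of torque: kg·m²/s²

Answer: kg·m²/s²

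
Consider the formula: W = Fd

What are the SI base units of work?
Units of each symbol in W = Fd:
  F (force): kg·m/s²
  d (displacement): m

Multiplying the contributions: [kg·m/s²] · [m]
Adding exponents of each base unit: kg: 1, m: 2, s: -2
SI base units of work: kg·m²/s²

Answer: kg·m²/s²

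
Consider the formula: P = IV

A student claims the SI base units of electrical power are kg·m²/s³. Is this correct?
Units of each symbol in P = IV:
  I (current): A
  V (voltage, in volts): kg·m²/(s³·A)

Multiplying the contributions: [A] · [kg·m²/(s³·A)]
Adding exponents of each base unit: kg: 1, m: 2, s: -3
SI base units of electrical power: kg·m²/s³

The claimed units kg·m²/s³ match the derived units, so the claim is correct.

Answer: Yes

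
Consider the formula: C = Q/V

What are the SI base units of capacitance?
Units of each symbol in C = Q/V:
  Q (charge, in coulombs): s·A
  V (voltage, in volts): kg·m²/(s³·A)  → in the denominator, contributes s³·A/(kg·m²)

Multiplying the contributions: [s·A] · [s³·A/(kg·m²)]
Adding exponents of each base unit: kg: -1, m: -2, s: 4, A: 2
SI base units of capacitance: s⁴·A²/(kg·m²)

Answer: s⁴·A²/(kg·m²)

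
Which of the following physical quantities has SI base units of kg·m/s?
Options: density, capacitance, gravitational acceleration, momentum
Checking the SI base units of each option:
  density (ρ = m/V): kg/m³  ✗
  capacitance (C = Q/V): s⁴·A²/(kg·m²)  ✗
  gravitational acceleration (g = GM/r²): m/s²  ✗
  momentum (p = mv): kg·m/s  ✓ matches

Only momentum has units kg·m/s.

Answer: momentum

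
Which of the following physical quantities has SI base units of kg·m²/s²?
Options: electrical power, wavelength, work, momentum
Checking the SI base units of each option:
  electrical power (P = IV): kg·m²/s³  ✗
  wavelength (λ = v/f): m  ✗
  work (W = Fd): kg·m²/s²  ✓ matches
  momentum (p = mv): kg·m/s  ✗

Only work has units kg·m²/s².

Answer: work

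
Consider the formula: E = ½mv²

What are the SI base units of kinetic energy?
Units of each symbol in E = ½mv²:
  m (mass): kg
  v (speed): m/s  → to the power 2, contributes m²/s²
  The factor ½ is dimensionless.

Multiplying the contributions: [kg] · [m²/s²]
Adding exponents of each base unit: kg: 1, m: 2, s: -2
SI base units of kinetic energy: kg·m²/s²

Answer: kg·m²/s²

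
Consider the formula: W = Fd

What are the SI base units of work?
Units of each symbol in W = Fd:
  F (force): kg·m/s²
  d (displacement): m

Multiplying the contributions: [kg·m/s²] · [m]
Adding exponents of each base unit: kg: 1, m: 2, s: -2
SI base units of work: kg·m²/s²

Answer: kg·m²/s²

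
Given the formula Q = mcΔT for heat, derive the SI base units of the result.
Units of each symbol in Q = mcΔT:
  m (mass): kg
  c (specific heat capacity, in J/(kg·K)): m²/(s²·K)
  ΔT (temperature change): K

Multiplying the contributions: [kg] · [m²/(s²·K)] · [K]
Adding exponents of each base unit: kg: 1, m: 2, s: -2
SI base units of heat: kg·m²/s²

Answer: kg·m²/s²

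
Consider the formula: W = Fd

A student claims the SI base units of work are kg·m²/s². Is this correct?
Units of each symbol in W = Fd:
  F (force): kg·m/s²
  d (displacement): m

Multiplying the contributions: [kg·m/s²] · [m]
Adding exponents of each base unit: kg: 1, m: 2, s: -2
SI base units of work: kg·m²/s²

The claimed units kg·m²/s² match the derived units, so the claim is correct.

Answer: Yes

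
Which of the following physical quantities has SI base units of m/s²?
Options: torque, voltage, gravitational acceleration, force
Checking the SI base units of each option:
  torque (τ = Fr): kg·m²/s²  ✗
  voltage (V = IR): kg·m²/(s³·A)  ✗
  gravitational acceleration (g = GM/r²): m/s²  ✓ matches
  force (F = ma): kg·m/s²  ✗

Only gravitational acceleration has units m/s².

Answer: gravitational acceleration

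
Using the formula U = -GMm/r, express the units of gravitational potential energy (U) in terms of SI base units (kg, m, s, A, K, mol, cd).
Units of each symbol in U = -GMm/r:
  G (gravitational constant): m³/(kg·s²)
  M (mass): kg
  m (mass): kg
  r (distance): m  → in the denominator, contributes 1/m
  The minus sign does not affect the units.

Multiplying the contributions: [m³/(kg·s²)] · [kg] · [kg] · [1/m]
Adding exponents of each base unit: kg: 1, m: 2, s: -2
SI base units of gravitational potential energy: kg·m²/s²

Answer: kg·m²/s²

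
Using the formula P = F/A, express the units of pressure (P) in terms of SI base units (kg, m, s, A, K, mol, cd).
Units of each symbol in P = F/A:
  F (force): kg·m/s²
  A (area): m²  → in the denominator, contributes 1/m²

Multiplying the contributions: [kg·m/s²] · [1/m²]
Adding exponents of each base unit: kg: 1, m: -1, s: -2
SI base units of pressure: kg/(m·s²)

Answer: kg/(m·s²)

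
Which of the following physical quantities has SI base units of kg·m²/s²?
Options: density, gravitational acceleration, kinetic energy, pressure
Checking the SI base units of each option:
  density (ρ = m/V): kg/m³  ✗
  gravitational acceleration (g = GM/r²): m/s²  ✗
  kinetic energy (E = ½mv²): kg·m²/s²  ✓ matches
  pressure (P = F/A): kg/(m·s²)  ✗

Only kinetic energy has units kg·m²/s².

Answer: kinetic energy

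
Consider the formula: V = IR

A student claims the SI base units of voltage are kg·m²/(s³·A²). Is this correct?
Units of each symbol in V = IR:
  I (current): A
  R (resistance, in ohms): kg·m²/(s³·A²)

Multiplying the contributions: [A] · [kg·m²/(s³·A²)]
Adding exponents of each base unit: kg: 1, m: 2, s: -3, A: -1
SI base units of voltage: kg·m²/(s³·A)

The claimed units kg·m²/(s³·A²) (exponents kg: 1, m: 2, s: -3, A: -2) do not match the derived units kg·m²/(s³·A) (exponents kg: 1, m: 2, s: -3, A: -1), so the claim is incorrect.

Answer: No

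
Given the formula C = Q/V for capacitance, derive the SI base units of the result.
Units of each symbol in C = Q/V:
  Q (charge, in coulombs): s·A
  V (voltage, in volts): kg·m²/(s³·A)  → in the denominator, contributes s³·A/(kg·m²)

Multiplying the contributions: [s·A] · [s³·A/(kg·m²)]
Adding exponents of each base unit: kg: -1, m: -2, s: 4, A: 2
SI base units of capacitance: s⁴·A²/(kg·m²)

Answer: s⁴·A²/(kg·m²)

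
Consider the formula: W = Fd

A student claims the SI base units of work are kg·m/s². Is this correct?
Units of each symbol in W = Fd:
  F (force): kg·m/s²
  d (displacement): m

Multiplying the contributions: [kg·m/s²] · [m]
Adding exponents of each base unit: kg: 1, m: 2, s: -2
SI base units of work: kg·m²/s²

The claimed units kg·m/s² (exponents kg: 1, m: 1, s: -2) do not match the derived units kg·m²/s² (exponents kg: 1, m: 2, s: -2), so the claim is incorrect.

Answer: No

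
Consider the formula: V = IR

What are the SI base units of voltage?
Units of each symbol in V = IR:
  I (current): A
  R (resistance, in ohms): kg·m²/(s³·A²)

Multiplying the contributions: [A] · [kg·m²/(s³·A²)]
Adding exponents of each base unit: kg: 1, m: 2, s: -3, A: -1
SI base units of voltage: kg·m²/(s³·A)

Answer: kg·m²/(s³·A)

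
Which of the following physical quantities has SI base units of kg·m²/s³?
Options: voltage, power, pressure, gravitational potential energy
Checking the SI base units of each option:
  voltage (V = IR): kg·m²/(s³·A)  ✗
  power (P = W/t): kg·m²/s³  ✓ matches
  pressure (P = F/A): kg/(m·s²)  ✗
  gravitational potential energy (U = -GMm/r): kg·m²/s²  ✗

Only power has units kg·m²/s³.

Answer: power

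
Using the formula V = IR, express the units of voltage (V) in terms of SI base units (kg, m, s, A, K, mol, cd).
Units of each symbol in V = IR:
  I (current): A
  R (resistance, in ohms): kg·m²/(s³·A²)

Multiplying the contributions: [A] · [kg·m²/(s³·A²)]
Adding exponents of each base unit: kg: 1, m: 2, s: -3, A: -1
SI base units of voltage: kg·m²/(s³·A)

Answer: kg·m²/(s³·A)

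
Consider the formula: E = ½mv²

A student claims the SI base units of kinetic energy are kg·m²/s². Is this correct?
Units of each symbol in E = ½mv²:
  m (mass): kg
  v (speed): m/s  → to the power 2, contributes m²/s²
  The factor ½ is dimensionless.

Multiplying the contributions: [kg] · [m²/s²]
Adding exponents of each base unit: kg: 1, m: 2, s: -2
SI base units of kinetic energy: kg·m²/s²

The claimed units kg·m²/s² match the derived units, so the claim is correct.

Answer: Yes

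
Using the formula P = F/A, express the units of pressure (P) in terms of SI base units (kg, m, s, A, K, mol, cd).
Units of each symbol in P = F/A:
  F (force): kg·m/s²
  A (area): m²  → in the denominator, contributes 1/m²

Multiplying the contributions: [kg·m/s²] · [1/m²]
Adding exponents of each base unit: kg: 1, m: -1, s: -2
SI base units of pressure: kg/(m·s²)

Answer: kg/(m·s²)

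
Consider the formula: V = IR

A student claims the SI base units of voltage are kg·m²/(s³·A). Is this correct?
Units of each symbol in V = IR:
  I (current): A
  R (resistance, in ohms): kg·m²/(s³·A²)

Multiplying the contributions: [A] · [kg·m²/(s³·A²)]
Adding exponents of each base unit: kg: 1, m: 2, s: -3, A: -1
SI base units of voltage: kg·m²/(s³·A)

The claimed units kg·m²/(s³·A) match the derived units, so the claim is correct.

Answer: Yes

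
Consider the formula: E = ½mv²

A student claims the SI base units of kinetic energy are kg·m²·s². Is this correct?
Units of each symbol in E = ½mv²:
  m (mass): kg
  v (speed): m/s  → to the power 2, contributes m²/s²
  The factor ½ is dimensionless.

Multiplying the contributions: [kg] · [m²/s²]
Adding exponents of each base unit: kg: 1, m: 2, s: -2
SI base units of kinetic energy: kg·m²/s²

The claimed units kg·m²·s² (exponents kg: 1, m: 2, s: 2) do not match the derived units kg·m²/s² (exponents kg: 1, m: 2, s: -2), so the claim is incorrect.

Answer: No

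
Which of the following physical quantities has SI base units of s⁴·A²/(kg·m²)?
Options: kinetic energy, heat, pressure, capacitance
Checking the SI base units of each option:
  kinetic energy (E = ½mv²): kg·m²/s²  ✗
  heat (Q = mcΔT): kg·m²/s²  ✗
  pressure (P = F/A): kg/(m·s²)  ✗
  capacitance (C = Q/V): s⁴·A²/(kg·m²)  ✓ matches

Only capacitance has units s⁴·A²/(kg·m²).

Answer: capacitance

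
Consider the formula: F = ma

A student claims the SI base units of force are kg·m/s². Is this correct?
Units of each symbol in F = ma:
  m (mass): kg
  a (acceleration): m/s²

Multiplying the contributions: [kg] · [m/s²]
Adding exponents of each base unit: kg: 1, m: 1, s: -2
SI base units of force: kg·m/s²

The claimed units kg·m/s² match the derived units, so the claim is correct.

Answer: Yes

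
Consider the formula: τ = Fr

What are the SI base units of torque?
Units of each symbol in τ = Fr:
  F (force): kg·m/s²
  r (lever arm): m

Multiplying the contributions: [kg·m/s²] · [m]
Adding exponents of each base unit: kg: 1, m: 2, s: -2
SI base units of torque: kg·m²/s²

Answer: kg·m²/s²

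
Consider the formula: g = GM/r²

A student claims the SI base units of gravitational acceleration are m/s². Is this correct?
Units of each symbol in g = GM/r²:
  G (gravitational constant): m³/(kg·s²)
  M (mass): kg
  r (distance): m  → to the power 2 in the denominator, contributes 1/m²

Multiplying the contributions: [m³/(kg·s²)] · [kg] · [1/m²]
Adding exponents of each base unit: m: 1, s: -2
SI base units of gravitational acceleration: m/s²

The claimed units m/s² match the derived units, so the claim is correct.

Answer: Yes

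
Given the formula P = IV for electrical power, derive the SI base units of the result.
Units of each symbol in P = IV:
  I (current): A
  V (voltage, in volts): kg·m²/(s³·A)

Multiplying the contributions: [A] · [kg·m²/(s³·A)]
Adding exponents of each base unit: kg: 1, m: 2, s: -3
SI base units of electrical power: kg·m²/s³

Answer: kg·m²/s³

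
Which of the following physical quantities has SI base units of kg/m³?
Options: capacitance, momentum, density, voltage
Checking the SI base units of each option:
  capacitance (C = Q/V): s⁴·A²/(kg·m²)  ✗
  momentum (p = mv): kg·m/s  ✗
  density (ρ = m/V): kg/m³  ✓ matches
  voltage (V = IR): kg·m²/(s³·A)  ✗

Only density has units kg/m³.

Answer: density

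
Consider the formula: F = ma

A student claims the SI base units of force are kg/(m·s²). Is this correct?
Units of each symbol in F = ma:
  m (mass): kg
  a (acceleration): m/s²

Multiplying the contributions: [kg] · [m/s²]
Adding exponents of each base unit: kg: 1, m: 1, s: -2
SI base units of force: kg·m/s²

The claimed units kg/(m·s²) (exponents kg: 1, m: -1, s: -2) do not match the derived units kg·m/s² (exponents kg: 1, m: 1, s: -2), so the claim is incorrect.

Answer: No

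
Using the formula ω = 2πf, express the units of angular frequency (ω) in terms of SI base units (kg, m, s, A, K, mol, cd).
Units of each symbol in ω = 2πf:
  f (frequency): 1/s
  The factor 2π is dimensionless.

Multiplying the contributions: [1/s]
Adding exponents of each base unit: s: -1
SI base units of angular frequency: 1/s

Answer: 1/s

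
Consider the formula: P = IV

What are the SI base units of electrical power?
Units of each symbol in P = IV:
  I (current): A
  V (voltage, in volts): kg·m²/(s³·A)

Multiplying the contributions: [A] · [kg·m²/(s³·A)]
Adding exponents of each base unit: kg: 1, m: 2, s: -3
SI base units of electrical power: kg·m²/s³

Answer: kg·m²/s³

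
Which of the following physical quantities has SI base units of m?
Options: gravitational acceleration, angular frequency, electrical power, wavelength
Checking the SI base units of each option:
  gravitational acceleration (g = GM/r²): m/s²  ✗
  angular frequency (ω = 2πf): 1/s  ✗
  electrical power (P = IV): kg·m²/s³  ✗
  wavelength (λ = v/f): m  ✓ matches

Only wavelength has units m.

Answer: wavelength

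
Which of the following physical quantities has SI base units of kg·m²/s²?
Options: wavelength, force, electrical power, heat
Checking the SI base units of each option:
  wavelength (λ = v/f): m  ✗
  force (F = ma): kg·m/s²  ✗
  electrical power (P = IV): kg·m²/s³  ✗
  heat (Q = mcΔT): kg·m²/s²  ✓ matches

Only heat has units kg·m²/s².

Answer: heat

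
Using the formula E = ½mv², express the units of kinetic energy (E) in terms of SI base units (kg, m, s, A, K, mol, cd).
Units of each symbol in E = ½mv²:
  m (mass): kg
  v (speed): m/s  → to the power 2, contributes m²/s²
  The factor ½ is dimensionless.

Multiplying the contributions: [kg] · [m²/s²]
Adding exponents of each base unit: kg: 1, m: 2, s: -2
SI base units of kinetic energy: kg·m²/s²

Answer: kg·m²/s²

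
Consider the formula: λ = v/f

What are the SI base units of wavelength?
Units of each symbol in λ = v/f:
  v (wave speed): m/s
  f (frequency): 1/s  → in the denominator, contributes s

Multiplying the contributions: [m/s] · [s]
Adding exponents of each base unit: m: 1
SI base units of wavelength: m

Answer: m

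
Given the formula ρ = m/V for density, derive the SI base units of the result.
Units of each symbol in ρ = m/V:
  m (mass): kg
  V (volume): m³  → in the denominator, contributes 1/m³

Multiplying the contributions: [kg] · [1/m³]
Adding exponents of each base unit: kg: 1, m: -3
SI base units of density: kg/m³

Answer: kg/m³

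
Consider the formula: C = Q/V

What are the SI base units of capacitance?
Units of each symbol in C = Q/V:
  Q (charge, in coulombs): s·A
  V (voltage, in volts): kg·m²/(s³·A)  → in the denominator, contributes s³·A/(kg·m²)

Multiplying the contributions: [s·A] · [s³·A/(kg·m²)]
Adding exponents of each base unit: kg: -1, m: -2, s: 4, A: 2
SI base units of capacitance: s⁴·A²/(kg·m²)

Answer: s⁴·A²/(kg·m²)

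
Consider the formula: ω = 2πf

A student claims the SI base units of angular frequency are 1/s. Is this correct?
Units of each symbol in ω = 2πf:
  f (frequency): 1/s
  The factor 2π is dimensionless.

Multiplying the contributions: [1/s]
Adding exponents of each base unit: s: -1
SI base units of angular frequency: 1/s

The claimed units 1/s match the derived units, so the claim is correct.

Answer: Yes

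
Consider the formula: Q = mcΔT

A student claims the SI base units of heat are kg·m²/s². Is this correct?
Units of each symbol in Q = mcΔT:
  m (mass): kg
  c (specific heat capacity, in J/(kg·K)): m²/(s²·K)
  ΔT (temperature change): K

Multiplying the contributions: [kg] · [m²/(s²·K)] · [K]
Adding exponents of each base unit: kg: 1, m: 2, s: -2
SI base units of heat: kg·m²/s²

The claimed units kg·m²/s² match the derived units, so the claim is correct.

Answer: Yes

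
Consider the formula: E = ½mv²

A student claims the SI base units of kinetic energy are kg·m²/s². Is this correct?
Units of each symbol in E = ½mv²:
  m (mass): kg
  v (speed): m/s  → to the power 2, contributes m²/s²
  The factor ½ is dimensionless.

Multiplying the contributions: [kg] · [m²/s²]
Adding exponents of each base unit: kg: 1, m: 2, s: -2
SI base units of kinetic energy: kg·m²/s²

The claimed units kg·m²/s² match the derived units, so the claim is correct.

Answer: Yes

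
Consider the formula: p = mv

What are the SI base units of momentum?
Units of each symbol in p = mv:
  m (mass): kg
  v (velocity): m/s

Multiplying the contributions: [kg] · [m/s]
Adding exponents of each base unit: kg: 1, m: 1, s: -1
SI base units of momentum: kg·m/s

Answer: kg·m/s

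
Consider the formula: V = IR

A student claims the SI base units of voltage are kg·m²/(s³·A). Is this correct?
Units of each symbol in V = IR:
  I (current): A
  R (resistance, in ohms): kg·m²/(s³·A²)

Multiplying the contributions: [A] · [kg·m²/(s³·A²)]
Adding exponents of each base unit: kg: 1, m: 2, s: -3, A: -1
SI base units of voltage: kg·m²/(s³·A)

The claimed units kg·m²/(s³·A) match the derived units, so the claim is correct.

Answer: Yes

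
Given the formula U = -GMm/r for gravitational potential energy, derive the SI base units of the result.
Units of each symbol in U = -GMm/r:
  G (gravitational constant): m³/(kg·s²)
  M (mass): kg
  m (mass): kg
  r (distance): m  → in the denominator, contributes 1/m
  The minus sign does not affect the units.

Multiplying the contributions: [m³/(kg·s²)] · [kg] · [kg] · [1/m]
Adding exponents of each base unit: kg: 1, m: 2, s: -2
SI base units of gravitational potential energy: kg·m²/s²

Answer: kg·m²/s²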